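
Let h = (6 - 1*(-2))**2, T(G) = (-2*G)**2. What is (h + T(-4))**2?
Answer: 16384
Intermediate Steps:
T(G) = 4*G**2
h = 64 (h = (6 + 2)**2 = 8**2 = 64)
(h + T(-4))**2 = (64 + 4*(-4)**2)**2 = (64 + 4*16)**2 = (64 + 64)**2 = 128**2 = 16384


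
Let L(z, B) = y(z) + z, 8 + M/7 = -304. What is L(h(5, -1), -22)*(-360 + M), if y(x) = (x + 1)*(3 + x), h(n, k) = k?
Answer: 2544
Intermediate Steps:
M = -2184 (M = -56 + 7*(-304) = -56 - 2128 = -2184)
y(x) = (1 + x)*(3 + x)
L(z, B) = 3 + z**2 + 5*z (L(z, B) = (3 + z**2 + 4*z) + z = 3 + z**2 + 5*z)
L(h(5, -1), -22)*(-360 + M) = (3 + (-1)**2 + 5*(-1))*(-360 - 2184) = (3 + 1 - 5)*(-2544) = -1*(-2544) = 2544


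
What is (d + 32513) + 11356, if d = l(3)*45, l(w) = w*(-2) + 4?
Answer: 43779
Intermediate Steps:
l(w) = 4 - 2*w (l(w) = -2*w + 4 = 4 - 2*w)
d = -90 (d = (4 - 2*3)*45 = (4 - 6)*45 = -2*45 = -90)
(d + 32513) + 11356 = (-90 + 32513) + 11356 = 32423 + 11356 = 43779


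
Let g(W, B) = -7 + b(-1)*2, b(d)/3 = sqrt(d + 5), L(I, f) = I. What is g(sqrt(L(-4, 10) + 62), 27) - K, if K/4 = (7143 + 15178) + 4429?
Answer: -106995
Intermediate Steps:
b(d) = 3*sqrt(5 + d) (b(d) = 3*sqrt(d + 5) = 3*sqrt(5 + d))
K = 107000 (K = 4*((7143 + 15178) + 4429) = 4*(22321 + 4429) = 4*26750 = 107000)
g(W, B) = 5 (g(W, B) = -7 + (3*sqrt(5 - 1))*2 = -7 + (3*sqrt(4))*2 = -7 + (3*2)*2 = -7 + 6*2 = -7 + 12 = 5)
g(sqrt(L(-4, 10) + 62), 27) - K = 5 - 1*107000 = 5 - 107000 = -106995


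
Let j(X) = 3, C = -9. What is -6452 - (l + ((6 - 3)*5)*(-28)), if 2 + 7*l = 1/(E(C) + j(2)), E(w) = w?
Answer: -253331/42 ≈ -6031.7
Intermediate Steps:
l = -13/42 (l = -2/7 + 1/(7*(-9 + 3)) = -2/7 + (1/7)/(-6) = -2/7 + (1/7)*(-1/6) = -2/7 - 1/42 = -13/42 ≈ -0.30952)
-6452 - (l + ((6 - 3)*5)*(-28)) = -6452 - (-13/42 + ((6 - 3)*5)*(-28)) = -6452 - (-13/42 + (3*5)*(-28)) = -6452 - (-13/42 + 15*(-28)) = -6452 - (-13/42 - 420) = -6452 - 1*(-17653/42) = -6452 + 17653/42 = -253331/42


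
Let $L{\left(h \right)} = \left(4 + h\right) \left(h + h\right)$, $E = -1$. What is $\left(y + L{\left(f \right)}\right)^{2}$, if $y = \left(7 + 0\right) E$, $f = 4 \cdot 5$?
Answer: $908209$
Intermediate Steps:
$f = 20$
$L{\left(h \right)} = 2 h \left(4 + h\right)$ ($L{\left(h \right)} = \left(4 + h\right) 2 h = 2 h \left(4 + h\right)$)
$y = -7$ ($y = \left(7 + 0\right) \left(-1\right) = 7 \left(-1\right) = -7$)
$\left(y + L{\left(f \right)}\right)^{2} = \left(-7 + 2 \cdot 20 \left(4 + 20\right)\right)^{2} = \left(-7 + 2 \cdot 20 \cdot 24\right)^{2} = \left(-7 + 960\right)^{2} = 953^{2} = 908209$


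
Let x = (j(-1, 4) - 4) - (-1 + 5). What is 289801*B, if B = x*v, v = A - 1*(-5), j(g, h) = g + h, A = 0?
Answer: -7245025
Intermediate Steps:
x = -5 (x = ((-1 + 4) - 4) - (-1 + 5) = (3 - 4) - 1*4 = -1 - 4 = -5)
v = 5 (v = 0 - 1*(-5) = 0 + 5 = 5)
B = -25 (B = -5*5 = -25)
289801*B = 289801*(-25) = -7245025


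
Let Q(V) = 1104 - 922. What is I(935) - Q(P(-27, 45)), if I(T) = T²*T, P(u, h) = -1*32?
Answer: 817400193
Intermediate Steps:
P(u, h) = -32
Q(V) = 182
I(T) = T³
I(935) - Q(P(-27, 45)) = 935³ - 1*182 = 817400375 - 182 = 817400193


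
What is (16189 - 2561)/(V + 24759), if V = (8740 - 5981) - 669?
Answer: 13628/26849 ≈ 0.50758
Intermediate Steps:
V = 2090 (V = 2759 - 669 = 2090)
(16189 - 2561)/(V + 24759) = (16189 - 2561)/(2090 + 24759) = 13628/26849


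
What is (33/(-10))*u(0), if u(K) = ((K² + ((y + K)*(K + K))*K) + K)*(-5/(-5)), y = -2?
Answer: 0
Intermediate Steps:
u(K) = K + K² + 2*K²*(-2 + K) (u(K) = ((K² + ((-2 + K)*(K + K))*K) + K)*(-5/(-5)) = ((K² + ((-2 + K)*(2*K))*K) + K)*(-5*(-⅕)) = ((K² + (2*K*(-2 + K))*K) + K)*1 = ((K² + 2*K²*(-2 + K)) + K)*1 = (K + K² + 2*K²*(-2 + K))*1 = K + K² + 2*K²*(-2 + K))
(33/(-10))*u(0) = (33/(-10))*(0*(1 - 3*0 + 2*0²)) = (-⅒*33)*(0*(1 + 0 + 2*0)) = -0*(1 + 0 + 0) = -0 = -33/10*0 = 0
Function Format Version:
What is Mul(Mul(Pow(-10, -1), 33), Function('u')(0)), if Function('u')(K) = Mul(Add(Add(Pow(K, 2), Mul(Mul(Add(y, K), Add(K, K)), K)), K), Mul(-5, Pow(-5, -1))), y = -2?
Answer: 0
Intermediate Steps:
Function('u')(K) = Add(K, Pow(K, 2), Mul(2, Pow(K, 2), Add(-2, K))) (Function('u')(K) = Mul(Add(Add(Pow(K, 2), Mul(Mul(Add(-2, K), Add(K, K)), K)), K), Mul(-5, Pow(-5, -1))) = Mul(Add(Add(Pow(K, 2), Mul(Mul(Add(-2, K), Mul(2, K)), K)), K), Mul(-5, Rational(-1, 5))) = Mul(Add(Add(Pow(K, 2), Mul(Mul(2, K, Add(-2, K)), K)), K), 1) = Mul(Add(Add(Pow(K, 2), Mul(2, Pow(K, 2), Add(-2, K))), K), 1) = Mul(Add(K, Pow(K, 2), Mul(2, Pow(K, 2), Add(-2, K))), 1) = Add(K, Pow(K, 2), Mul(2, Pow(K, 2), Add(-2, K))))
Mul(Mul(Pow(-10, -1), 33), Function('u')(0)) = Mul(Mul(Pow(-10, -1), 33), Mul(0, Add(1, Mul(-3, 0), Mul(2, Pow(0, 2))))) = Mul(Mul(Rational(-1, 10), 33), Mul(0, Add(1, 0, Mul(2, 0)))) = Mul(Rational(-33, 10), Mul(0, Add(1, 0, 0))) = Mul(Rational(-33, 10), Mul(0, 1)) = Mul(Rational(-33, 10), 0) = 0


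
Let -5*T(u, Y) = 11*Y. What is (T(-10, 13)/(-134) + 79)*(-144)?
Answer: -3821256/335 ≈ -11407.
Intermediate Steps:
T(u, Y) = -11*Y/5
(T(-10, 13)/(-134) + 79)*(-144) = (-11/5*13/(-134) + 79)*(-144) = (-143/5*(-1/134) + 79)*(-144) = (143/670 + 79)*(-144) = (53073/670)*(-144) = -3821256/335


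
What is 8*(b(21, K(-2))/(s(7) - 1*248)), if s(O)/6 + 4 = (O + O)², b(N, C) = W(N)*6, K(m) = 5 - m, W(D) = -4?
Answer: -24/113 ≈ -0.21239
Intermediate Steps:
b(N, C) = -24 (b(N, C) = -4*6 = -24)
s(O) = -24 + 24*O² (s(O) = -24 + 6*(O + O)² = -24 + 6*(2*O)² = -24 + 6*(4*O²) = -24 + 24*O²)
8*(b(21, K(-2))/(s(7) - 1*248)) = 8*(-24/((-24 + 24*7²) - 1*248)) = 8*(-24/((-24 + 24*49) - 248)) = 8*(-24/((-24 + 1176) - 248)) = 8*(-24/(1152 - 248)) = 8*(-24/904) = 8*(-24*1/904) = 8*(-3/113) = -24/113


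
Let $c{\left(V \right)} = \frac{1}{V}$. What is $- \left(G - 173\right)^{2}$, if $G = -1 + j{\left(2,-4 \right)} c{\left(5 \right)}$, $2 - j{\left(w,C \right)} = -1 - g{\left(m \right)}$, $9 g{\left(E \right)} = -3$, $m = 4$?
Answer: $- \frac{6770404}{225} \approx -30091.0$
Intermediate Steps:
$g{\left(E \right)} = - \frac{1}{3}$ ($g{\left(E \right)} = \frac{1}{9} \left(-3\right) = - \frac{1}{3}$)
$j{\left(w,C \right)} = \frac{8}{3}$ ($j{\left(w,C \right)} = 2 - \left(-1 - - \frac{1}{3}\right) = 2 - \left(-1 + \frac{1}{3}\right) = 2 - - \frac{2}{3} = 2 + \frac{2}{3} = \frac{8}{3}$)
$G = - \frac{7}{15}$ ($G = -1 + \frac{8}{3 \cdot 5} = -1 + \frac{8}{3} \cdot \frac{1}{5} = -1 + \frac{8}{15} = - \frac{7}{15} \approx -0.46667$)
$- \left(G - 173\right)^{2} = - \left(- \frac{7}{15} - 173\right)^{2} = - \left(- \frac{2602}{15}\right)^{2} = \left(-1\right) \frac{6770404}{225} = - \frac{6770404}{225}$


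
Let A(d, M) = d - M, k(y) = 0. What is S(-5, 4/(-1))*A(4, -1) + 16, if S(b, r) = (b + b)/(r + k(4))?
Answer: 57/2 ≈ 28.500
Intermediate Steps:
S(b, r) = 2*b/r (S(b, r) = (b + b)/(r + 0) = (2*b)/r = 2*b/r)
S(-5, 4/(-1))*A(4, -1) + 16 = (2*(-5)/(4/(-1)))*(4 - 1*(-1)) + 16 = (2*(-5)/(4*(-1)))*(4 + 1) + 16 = (2*(-5)/(-4))*5 + 16 = (2*(-5)*(-¼))*5 + 16 = (5/2)*5 + 16 = 25/2 + 16 = 57/2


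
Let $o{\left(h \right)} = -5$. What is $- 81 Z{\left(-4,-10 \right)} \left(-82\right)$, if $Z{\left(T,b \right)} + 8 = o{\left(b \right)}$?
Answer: $-86346$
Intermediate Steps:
$Z{\left(T,b \right)} = -13$ ($Z{\left(T,b \right)} = -8 - 5 = -13$)
$- 81 Z{\left(-4,-10 \right)} \left(-82\right) = \left(-81\right) \left(-13\right) \left(-82\right) = 1053 \left(-82\right) = -86346$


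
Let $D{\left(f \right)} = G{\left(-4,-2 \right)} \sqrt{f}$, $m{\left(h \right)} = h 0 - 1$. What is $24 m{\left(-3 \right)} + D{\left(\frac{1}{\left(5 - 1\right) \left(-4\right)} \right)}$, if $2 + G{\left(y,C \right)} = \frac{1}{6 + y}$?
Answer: $-24 - \frac{3 i}{8} \approx -24.0 - 0.375 i$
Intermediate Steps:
$G{\left(y,C \right)} = -2 + \frac{1}{6 + y}$
$m{\left(h \right)} = -1$ ($m{\left(h \right)} = 0 - 1 = -1$)
$D{\left(f \right)} = - \frac{3 \sqrt{f}}{2}$ ($D{\left(f \right)} = \frac{-11 - -8}{6 - 4} \sqrt{f} = \frac{-11 + 8}{2} \sqrt{f} = \frac{1}{2} \left(-3\right) \sqrt{f} = - \frac{3 \sqrt{f}}{2}$)
$24 m{\left(-3 \right)} + D{\left(\frac{1}{\left(5 - 1\right) \left(-4\right)} \right)} = 24 \left(-1\right) - \frac{3 \sqrt{\frac{1}{\left(5 - 1\right) \left(-4\right)}}}{2} = -24 - \frac{3 \sqrt{\frac{1}{4 \left(-4\right)}}}{2} = -24 - \frac{3 \sqrt{\frac{1}{-16}}}{2} = -24 - \frac{3 \sqrt{- \frac{1}{16}}}{2} = -24 - \frac{3 \frac{i}{4}}{2} = -24 - \frac{3 i}{8}$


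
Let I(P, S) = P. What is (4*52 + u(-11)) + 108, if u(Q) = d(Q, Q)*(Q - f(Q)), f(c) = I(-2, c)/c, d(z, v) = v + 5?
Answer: 4214/11 ≈ 383.09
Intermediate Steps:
d(z, v) = 5 + v
f(c) = -2/c
u(Q) = (5 + Q)*(Q + 2/Q) (u(Q) = (5 + Q)*(Q - (-2)/Q) = (5 + Q)*(Q + 2/Q))
(4*52 + u(-11)) + 108 = (4*52 + (2 + (-11)²)*(5 - 11)/(-11)) + 108 = (208 - 1/11*(2 + 121)*(-6)) + 108 = (208 - 1/11*123*(-6)) + 108 = (208 + 738/11) + 108 = 3026/11 + 108 = 4214/11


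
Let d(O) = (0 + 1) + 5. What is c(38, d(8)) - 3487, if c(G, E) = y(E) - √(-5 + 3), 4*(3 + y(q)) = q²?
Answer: -3481 - I*√2 ≈ -3481.0 - 1.4142*I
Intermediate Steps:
y(q) = -3 + q²/4
d(O) = 6 (d(O) = 1 + 5 = 6)
c(G, E) = -3 + E²/4 - I*√2 (c(G, E) = (-3 + E²/4) - √(-5 + 3) = (-3 + E²/4) - √(-2) = (-3 + E²/4) - I*√2 = -3 + E²/4 - I*√2)
c(38, d(8)) - 3487 = (-3 + (¼)*6² - I*√2) - 3487 = (-3 + (¼)*36 - I*√2) - 3487 = (-3 + 9 - I*√2) - 3487 = (6 - I*√2) - 3487 = -3481 - I*√2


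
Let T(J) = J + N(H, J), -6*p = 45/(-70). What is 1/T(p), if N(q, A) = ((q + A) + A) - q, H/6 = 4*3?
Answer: 28/9 ≈ 3.1111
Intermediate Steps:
H = 72 (H = 6*(4*3) = 6*12 = 72)
N(q, A) = 2*A (N(q, A) = ((A + q) + A) - q = (q + 2*A) - q = 2*A)
p = 3/28 (p = -15/(2*(-70)) = -15*(-1)/(2*70) = -⅙*(-9/14) = 3/28 ≈ 0.10714)
T(J) = 3*J (T(J) = J + 2*J = 3*J)
1/T(p) = 1/(3*(3/28)) = 1/(9/28) = 28/9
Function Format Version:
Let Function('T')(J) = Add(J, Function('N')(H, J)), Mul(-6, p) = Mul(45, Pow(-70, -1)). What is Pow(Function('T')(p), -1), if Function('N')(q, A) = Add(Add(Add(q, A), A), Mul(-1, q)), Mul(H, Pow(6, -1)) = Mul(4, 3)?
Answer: Rational(28, 9) ≈ 3.1111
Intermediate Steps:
H = 72 (H = Mul(6, Mul(4, 3)) = Mul(6, 12) = 72)
Function('N')(q, A) = Mul(2, A) (Function('N')(q, A) = Add(Add(Add(A, q), A), Mul(-1, q)) = Add(Add(q, Mul(2, A)), Mul(-1, q)) = Mul(2, A))
p = Rational(3, 28) (p = Mul(Rational(-1, 6), Mul(45, Pow(-70, -1))) = Mul(Rational(-1, 6), Mul(45, Rational(-1, 70))) = Mul(Rational(-1, 6), Rational(-9, 14)) = Rational(3, 28) ≈ 0.10714)
Function('T')(J) = Mul(3, J) (Function('T')(J) = Add(J, Mul(2, J)) = Mul(3, J))
Pow(Function('T')(p), -1) = Pow(Mul(3, Rational(3, 28)), -1) = Pow(Rational(9, 28), -1) = Rational(28, 9)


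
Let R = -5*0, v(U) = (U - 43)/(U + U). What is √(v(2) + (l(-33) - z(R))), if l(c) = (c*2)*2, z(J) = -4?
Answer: I*√553/2 ≈ 11.758*I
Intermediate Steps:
v(U) = (-43 + U)/(2*U) (v(U) = (-43 + U)/((2*U)) = (-43 + U)*(1/(2*U)) = (-43 + U)/(2*U))
R = 0
l(c) = 4*c (l(c) = (2*c)*2 = 4*c)
√(v(2) + (l(-33) - z(R))) = √((½)*(-43 + 2)/2 + (4*(-33) - 1*(-4))) = √((½)*(½)*(-41) + (-132 + 4)) = √(-41/4 - 128) = √(-553/4) = I*√553/2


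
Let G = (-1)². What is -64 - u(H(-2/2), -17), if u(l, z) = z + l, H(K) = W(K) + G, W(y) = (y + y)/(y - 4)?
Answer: -242/5 ≈ -48.400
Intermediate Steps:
W(y) = 2*y/(-4 + y) (W(y) = (2*y)/(-4 + y) = 2*y/(-4 + y))
G = 1
H(K) = 1 + 2*K/(-4 + K) (H(K) = 2*K/(-4 + K) + 1 = 1 + 2*K/(-4 + K))
u(l, z) = l + z
-64 - u(H(-2/2), -17) = -64 - ((-4 + 3*(-2/2))/(-4 - 2/2) - 17) = -64 - ((-4 + 3*(-2*½))/(-4 - 2*½) - 17) = -64 - ((-4 + 3*(-1))/(-4 - 1) - 17) = -64 - ((-4 - 3)/(-5) - 17) = -64 - (-⅕*(-7) - 17) = -64 - (7/5 - 17) = -64 - 1*(-78/5) = -64 + 78/5 = -242/5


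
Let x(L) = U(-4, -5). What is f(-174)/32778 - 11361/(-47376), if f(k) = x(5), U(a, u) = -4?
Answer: 2953979/12324528 ≈ 0.23968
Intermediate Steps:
x(L) = -4
f(k) = -4
f(-174)/32778 - 11361/(-47376) = -4/32778 - 11361/(-47376) = -4*1/32778 - 11361*(-1/47376) = -2/16389 + 541/2256 = 2953979/12324528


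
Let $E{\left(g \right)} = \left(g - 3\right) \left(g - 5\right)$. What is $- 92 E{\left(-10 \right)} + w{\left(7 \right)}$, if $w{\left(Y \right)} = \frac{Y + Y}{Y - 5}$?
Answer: $-17933$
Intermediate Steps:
$w{\left(Y \right)} = \frac{2 Y}{-5 + Y}$
$E{\left(g \right)} = \left(-5 + g\right) \left(-3 + g\right)$ ($E{\left(g \right)} = \left(-3 + g\right) \left(-5 + g\right) = \left(-5 + g\right) \left(-3 + g\right)$)
$- 92 E{\left(-10 \right)} + w{\left(7 \right)} = - 92 \left(15 + \left(-10\right)^{2} - -80\right) + 2 \cdot 7 \frac{1}{-5 + 7} = - 92 \left(15 + 100 + 80\right) + 2 \cdot 7 \cdot \frac{1}{2} = \left(-92\right) 195 + 2 \cdot 7 \cdot \frac{1}{2} = -17940 + 7 = -17933$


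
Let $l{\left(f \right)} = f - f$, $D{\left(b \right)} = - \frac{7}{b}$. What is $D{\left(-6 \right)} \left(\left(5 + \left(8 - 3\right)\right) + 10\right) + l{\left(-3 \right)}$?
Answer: $\frac{70}{3} \approx 23.333$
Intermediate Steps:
$l{\left(f \right)} = 0$
$D{\left(-6 \right)} \left(\left(5 + \left(8 - 3\right)\right) + 10\right) + l{\left(-3 \right)} = - \frac{7}{-6} \left(\left(5 + \left(8 - 3\right)\right) + 10\right) + 0 = \left(-7\right) \left(- \frac{1}{6}\right) \left(\left(5 + 5\right) + 10\right) + 0 = \frac{7 \left(10 + 10\right)}{6} + 0 = \frac{7}{6} \cdot 20 + 0 = \frac{70}{3} + 0 = \frac{70}{3}$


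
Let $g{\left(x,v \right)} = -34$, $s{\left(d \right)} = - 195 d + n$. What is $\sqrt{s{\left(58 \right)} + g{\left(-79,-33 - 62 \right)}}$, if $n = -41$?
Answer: $3 i \sqrt{1265} \approx 106.7 i$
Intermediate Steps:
$s{\left(d \right)} = -41 - 195 d$ ($s{\left(d \right)} = - 195 d - 41 = -41 - 195 d$)
$\sqrt{s{\left(58 \right)} + g{\left(-79,-33 - 62 \right)}} = \sqrt{\left(-41 - 11310\right) - 34} = \sqrt{-11351 - 34} = \sqrt{-11385} = 3 i \sqrt{1265}$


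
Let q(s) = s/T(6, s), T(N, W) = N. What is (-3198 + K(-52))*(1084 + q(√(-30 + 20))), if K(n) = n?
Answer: -3523000 - 1625*I*√10/3 ≈ -3.523e+6 - 1712.9*I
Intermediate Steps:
q(s) = s/6
(-3198 + K(-52))*(1084 + q(√(-30 + 20))) = (-3198 - 52)*(1084 + √(-30 + 20)/6) = -3250*(1084 + √(-10)/6) = -3250*(1084 + (I*√10)/6) = -3250*(1084 + I*√10/6) = -3523000 - 1625*I*√10/3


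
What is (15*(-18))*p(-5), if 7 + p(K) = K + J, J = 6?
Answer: 1620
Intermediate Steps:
p(K) = -1 + K (p(K) = -7 + (K + 6) = -7 + (6 + K) = -1 + K)
(15*(-18))*p(-5) = (15*(-18))*(-1 - 5) = -270*(-6) = 1620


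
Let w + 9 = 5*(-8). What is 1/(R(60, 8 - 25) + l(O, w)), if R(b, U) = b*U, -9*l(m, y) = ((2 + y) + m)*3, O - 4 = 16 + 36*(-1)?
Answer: -1/999 ≈ -0.0010010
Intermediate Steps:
w = -49 (w = -9 + 5*(-8) = -9 - 40 = -49)
O = -16 (O = 4 + (16 + 36*(-1)) = 4 + (16 - 36) = 4 - 20 = -16)
l(m, y) = -⅔ - m/3 - y/3 (l(m, y) = -((2 + y) + m)*3/9 = -(2 + m + y)*3/9 = -(6 + 3*m + 3*y)/9 = -⅔ - m/3 - y/3)
R(b, U) = U*b
1/(R(60, 8 - 25) + l(O, w)) = 1/((8 - 25)*60 + (-⅔ - ⅓*(-16) - ⅓*(-49))) = 1/(-17*60 + (-⅔ + 16/3 + 49/3)) = 1/(-1020 + 21) = 1/(-999) = -1/999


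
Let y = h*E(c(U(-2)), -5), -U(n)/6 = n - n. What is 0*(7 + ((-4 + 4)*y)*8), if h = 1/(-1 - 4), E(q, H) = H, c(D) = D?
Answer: 0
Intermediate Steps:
U(n) = 0 (U(n) = -6*(n - n) = -6*0 = 0)
h = -1/5 (h = 1/(-5) = -1/5 ≈ -0.20000)
y = 1 (y = -1/5*(-5) = 1)
0*(7 + ((-4 + 4)*y)*8) = 0*(7 + ((-4 + 4)*1)*8) = 0*(7 + (0*1)*8) = 0*(7 + 0*8) = 0*(7 + 0) = 0*7 = 0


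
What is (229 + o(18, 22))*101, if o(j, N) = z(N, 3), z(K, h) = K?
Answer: 25351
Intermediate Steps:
o(j, N) = N
(229 + o(18, 22))*101 = (229 + 22)*101 = 251*101 = 25351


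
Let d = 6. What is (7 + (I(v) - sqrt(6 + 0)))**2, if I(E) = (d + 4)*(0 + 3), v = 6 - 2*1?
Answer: (37 - sqrt(6))**2 ≈ 1193.7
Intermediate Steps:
v = 4 (v = 6 - 2 = 4)
I(E) = 30 (I(E) = (6 + 4)*(0 + 3) = 10*3 = 30)
(7 + (I(v) - sqrt(6 + 0)))**2 = (7 + (30 - sqrt(6 + 0)))**2 = (7 + (30 - sqrt(6)))**2 = (37 - sqrt(6))**2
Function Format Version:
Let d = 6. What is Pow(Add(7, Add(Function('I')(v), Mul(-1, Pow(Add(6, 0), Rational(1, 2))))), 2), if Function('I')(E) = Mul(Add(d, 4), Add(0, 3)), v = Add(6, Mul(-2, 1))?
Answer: Pow(Add(37, Mul(-1, Pow(6, Rational(1, 2)))), 2) ≈ 1193.7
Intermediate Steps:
v = 4 (v = Add(6, -2) = 4)
Function('I')(E) = 30 (Function('I')(E) = Mul(Add(6, 4), Add(0, 3)) = Mul(10, 3) = 30)
Pow(Add(7, Add(Function('I')(v), Mul(-1, Pow(Add(6, 0), Rational(1, 2))))), 2) = Pow(Add(7, Add(30, Mul(-1, Pow(Add(6, 0), Rational(1, 2))))), 2) = Pow(Add(7, Add(30, Mul(-1, Pow(6, Rational(1, 2))))), 2) = Pow(Add(37, Mul(-1, Pow(6, Rational(1, 2)))), 2)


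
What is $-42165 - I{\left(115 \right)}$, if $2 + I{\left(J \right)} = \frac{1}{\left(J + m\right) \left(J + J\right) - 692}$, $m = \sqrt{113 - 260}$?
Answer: $\frac{5 \left(- 13576486 \sqrt{3} + 217206911 i\right)}{2 \left(- 12879 i + 805 \sqrt{3}\right)} \approx -42163.0 + 3.8147 \cdot 10^{-6} i$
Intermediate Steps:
$m = 7 i \sqrt{3}$ ($m = \sqrt{-147} = 7 i \sqrt{3} \approx 12.124 i$)
$I{\left(J \right)} = -2 + \frac{1}{-692 + 2 J \left(J + 7 i \sqrt{3}\right)}$ ($I{\left(J \right)} = -2 + \frac{1}{\left(J + 7 i \sqrt{3}\right) \left(J + J\right) - 692} = -2 + \frac{1}{\left(J + 7 i \sqrt{3}\right) 2 J - 692} = -2 + \frac{1}{2 J \left(J + 7 i \sqrt{3}\right) - 692} = -2 + \frac{1}{-692 + 2 J \left(J + 7 i \sqrt{3}\right)}$)
$-42165 - I{\left(115 \right)} = -42165 - \frac{1385 - 4 \cdot 115^{2} - 28 i 115 \sqrt{3}}{2 \left(-346 + 115^{2} + 7 i 115 \sqrt{3}\right)} = -42165 - \frac{1385 - 52900 - 3220 i \sqrt{3}}{2 \left(-346 + 13225 + 805 i \sqrt{3}\right)} = -42165 - \frac{1385 - 52900 - 3220 i \sqrt{3}}{2 \left(12879 + 805 i \sqrt{3}\right)} = -42165 - \frac{-51515 - 3220 i \sqrt{3}}{2 \left(12879 + 805 i \sqrt{3}\right)}$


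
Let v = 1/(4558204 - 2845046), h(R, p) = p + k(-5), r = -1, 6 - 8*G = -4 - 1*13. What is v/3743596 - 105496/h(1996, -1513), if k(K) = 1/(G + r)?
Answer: 10148775495449712607/145500157772343416 ≈ 69.751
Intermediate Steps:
G = 23/8 (G = ¾ - (-4 - 1*13)/8 = ¾ - (-4 - 13)/8 = ¾ - ⅛*(-17) = ¾ + 17/8 = 23/8 ≈ 2.8750)
k(K) = 8/15 (k(K) = 1/(23/8 - 1) = 1/(15/8) = 8/15)
h(R, p) = 8/15 + p (h(R, p) = p + 8/15 = 8/15 + p)
v = 1/1713158 ≈ 5.8372e-7
v/3743596 - 105496/h(1996, -1513) = (1/1713158)/3743596 - 105496/(8/15 - 1513) = (1/1713158)*(1/3743596) - 105496/(-22687/15) = 1/6413371436168 - 105496*(-15/22687) = 1/6413371436168 + 1582440/22687 = 10148775495449712607/145500157772343416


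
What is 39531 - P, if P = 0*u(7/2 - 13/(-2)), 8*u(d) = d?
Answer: 39531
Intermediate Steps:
u(d) = d/8
P = 0 (P = 0*((7/2 - 13/(-2))/8) = 0*((7*(½) - 13*(-½))/8) = 0*((7/2 + 13/2)/8) = 0*((⅛)*10) = 0*(5/4) = 0)
39531 - P = 39531 - 1*0 = 39531 + 0 = 39531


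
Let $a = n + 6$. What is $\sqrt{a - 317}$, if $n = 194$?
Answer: $3 i \sqrt{13} \approx 10.817 i$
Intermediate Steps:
$a = 200$ ($a = 194 + 6 = 200$)
$\sqrt{a - 317} = \sqrt{200 - 317} = \sqrt{-117} = 3 i \sqrt{13}$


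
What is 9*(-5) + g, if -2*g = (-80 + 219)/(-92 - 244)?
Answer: -30101/672 ≈ -44.793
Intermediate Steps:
g = 139/672 (g = -(-80 + 219)/(2*(-92 - 244)) = -139/(2*(-336)) = -139*(-1)/(2*336) = -1/2*(-139/336) = 139/672 ≈ 0.20685)
9*(-5) + g = 9*(-5) + 139/672 = -45 + 139/672 = -30101/672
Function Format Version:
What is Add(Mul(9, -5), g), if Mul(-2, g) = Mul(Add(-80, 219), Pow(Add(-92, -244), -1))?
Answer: Rational(-30101, 672) ≈ -44.793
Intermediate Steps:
g = Rational(139, 672) (g = Mul(Rational(-1, 2), Mul(Add(-80, 219), Pow(Add(-92, -244), -1))) = Mul(Rational(-1, 2), Mul(139, Pow(-336, -1))) = Mul(Rational(-1, 2), Mul(139, Rational(-1, 336))) = Mul(Rational(-1, 2), Rational(-139, 336)) = Rational(139, 672) ≈ 0.20685)
Add(Mul(9, -5), g) = Add(Mul(9, -5), Rational(139, 672)) = Add(-45, Rational(139, 672)) = Rational(-30101, 672)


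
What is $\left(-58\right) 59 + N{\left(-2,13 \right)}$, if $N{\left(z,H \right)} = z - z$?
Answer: $-3422$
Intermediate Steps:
$N{\left(z,H \right)} = 0$
$\left(-58\right) 59 + N{\left(-2,13 \right)} = \left(-58\right) 59 + 0 = -3422 + 0 = -3422$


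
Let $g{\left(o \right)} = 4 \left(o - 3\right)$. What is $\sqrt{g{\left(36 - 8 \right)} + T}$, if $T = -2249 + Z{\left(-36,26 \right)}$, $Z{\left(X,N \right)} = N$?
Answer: $i \sqrt{2123} \approx 46.076 i$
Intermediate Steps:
$g{\left(o \right)} = -12 + 4 o$ ($g{\left(o \right)} = 4 \left(-3 + o\right) = -12 + 4 o$)
$T = -2223$ ($T = -2249 + 26 = -2223$)
$\sqrt{g{\left(36 - 8 \right)} + T} = \sqrt{\left(-12 + 4 \left(36 - 8\right)\right) - 2223} = \sqrt{\left(-12 + 4 \cdot 28\right) - 2223} = \sqrt{\left(-12 + 112\right) - 2223} = \sqrt{100 - 2223} = \sqrt{-2123} = i \sqrt{2123}$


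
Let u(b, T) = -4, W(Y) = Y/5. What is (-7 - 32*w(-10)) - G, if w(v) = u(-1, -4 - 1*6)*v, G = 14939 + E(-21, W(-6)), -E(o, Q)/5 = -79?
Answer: -16621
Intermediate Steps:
W(Y) = Y/5 (W(Y) = Y*(⅕) = Y/5)
E(o, Q) = 395 (E(o, Q) = -5*(-79) = 395)
G = 15334 (G = 14939 + 395 = 15334)
w(v) = -4*v
(-7 - 32*w(-10)) - G = (-7 - (-128)*(-10)) - 1*15334 = (-7 - 32*40) - 15334 = (-7 - 1280) - 15334 = -1287 - 15334 = -16621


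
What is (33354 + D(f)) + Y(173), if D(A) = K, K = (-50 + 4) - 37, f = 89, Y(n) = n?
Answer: 33444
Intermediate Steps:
K = -83 (K = -46 - 37 = -83)
D(A) = -83
(33354 + D(f)) + Y(173) = (33354 - 83) + 173 = 33271 + 173 = 33444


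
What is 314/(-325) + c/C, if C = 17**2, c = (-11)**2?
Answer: -51421/93925 ≈ -0.54747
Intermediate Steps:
c = 121
C = 289
314/(-325) + c/C = 314/(-325) + 121/289 = 314*(-1/325) + 121*(1/289) = -314/325 + 121/289 = -51421/93925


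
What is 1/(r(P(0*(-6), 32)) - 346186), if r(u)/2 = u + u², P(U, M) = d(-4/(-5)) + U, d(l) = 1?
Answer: -1/346182 ≈ -2.8887e-6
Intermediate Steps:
P(U, M) = 1 + U
r(u) = 2*u + 2*u² (r(u) = 2*(u + u²) = 2*u + 2*u²)
1/(r(P(0*(-6), 32)) - 346186) = 1/(2*(1 + 0*(-6))*(1 + (1 + 0*(-6))) - 346186) = 1/(2*(1 + 0)*(1 + (1 + 0)) - 346186) = 1/(2*1*(1 + 1) - 346186) = 1/(2*1*2 - 346186) = 1/(4 - 346186) = 1/(-346182) = -1/346182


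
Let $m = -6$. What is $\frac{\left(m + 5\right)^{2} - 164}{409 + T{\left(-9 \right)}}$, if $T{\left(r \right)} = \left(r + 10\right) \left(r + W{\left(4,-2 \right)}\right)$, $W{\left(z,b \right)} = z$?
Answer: $- \frac{163}{404} \approx -0.40347$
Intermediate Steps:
$T{\left(r \right)} = \left(4 + r\right) \left(10 + r\right)$ ($T{\left(r \right)} = \left(r + 10\right) \left(r + 4\right) = \left(10 + r\right) \left(4 + r\right) = \left(4 + r\right) \left(10 + r\right)$)
$\frac{\left(m + 5\right)^{2} - 164}{409 + T{\left(-9 \right)}} = \frac{\left(-6 + 5\right)^{2} - 164}{409 + \left(40 + \left(-9\right)^{2} + 14 \left(-9\right)\right)} = \frac{\left(-1\right)^{2} - 164}{409 + \left(40 + 81 - 126\right)} = \frac{1 - 164}{409 - 5} = - \frac{163}{404}$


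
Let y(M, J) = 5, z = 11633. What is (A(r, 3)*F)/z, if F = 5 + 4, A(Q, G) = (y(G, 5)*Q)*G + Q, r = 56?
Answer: 8064/11633 ≈ 0.69320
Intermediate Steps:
A(Q, G) = Q + 5*G*Q (A(Q, G) = (5*Q)*G + Q = 5*G*Q + Q = Q + 5*G*Q)
F = 9
(A(r, 3)*F)/z = ((56*(1 + 5*3))*9)/11633 = ((56*(1 + 15))*9)*(1/11633) = ((56*16)*9)*(1/11633) = (896*9)*(1/11633) = 8064*(1/11633) = 8064/11633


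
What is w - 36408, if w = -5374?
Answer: -41782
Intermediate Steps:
w - 36408 = -5374 - 36408 = -41782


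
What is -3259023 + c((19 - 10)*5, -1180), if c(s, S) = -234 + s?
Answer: -3259212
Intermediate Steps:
-3259023 + c((19 - 10)*5, -1180) = -3259023 + (-234 + (19 - 10)*5) = -3259023 + (-234 + 9*5) = -3259023 + (-234 + 45) = -3259023 - 189 = -3259212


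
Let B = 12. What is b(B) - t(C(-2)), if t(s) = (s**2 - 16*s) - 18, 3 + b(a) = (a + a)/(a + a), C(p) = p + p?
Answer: -64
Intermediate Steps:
C(p) = 2*p
b(a) = -2 (b(a) = -3 + (a + a)/(a + a) = -3 + (2*a)/((2*a)) = -3 + (2*a)*(1/(2*a)) = -3 + 1 = -2)
t(s) = -18 + s**2 - 16*s
b(B) - t(C(-2)) = -2 - (-18 + (2*(-2))**2 - 32*(-2)) = -2 - (-18 + (-4)**2 - 16*(-4)) = -2 - (-18 + 16 + 64) = -2 - 1*62 = -2 - 62 = -64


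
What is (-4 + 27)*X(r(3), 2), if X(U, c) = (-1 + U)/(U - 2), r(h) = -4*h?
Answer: 299/14 ≈ 21.357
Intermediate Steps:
X(U, c) = (-1 + U)/(-2 + U)
(-4 + 27)*X(r(3), 2) = (-4 + 27)*((-1 - 4*3)/(-2 - 4*3)) = 23*((-1 - 12)/(-2 - 12)) = 23*(-13/(-14)) = 23*(-1/14*(-13)) = 23*(13/14) = 299/14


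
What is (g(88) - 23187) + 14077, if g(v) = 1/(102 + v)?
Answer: -1730899/190 ≈ -9110.0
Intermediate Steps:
(g(88) - 23187) + 14077 = (1/(102 + 88) - 23187) + 14077 = (1/190 - 23187) + 14077 = -4405529/190 + 14077 = -1730899/190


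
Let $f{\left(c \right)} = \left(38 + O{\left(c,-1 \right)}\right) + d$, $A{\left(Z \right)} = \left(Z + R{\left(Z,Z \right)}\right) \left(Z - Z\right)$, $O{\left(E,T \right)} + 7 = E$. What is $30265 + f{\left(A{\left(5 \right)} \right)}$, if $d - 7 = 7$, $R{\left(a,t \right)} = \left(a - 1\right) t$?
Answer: $30310$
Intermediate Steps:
$O{\left(E,T \right)} = -7 + E$
$R{\left(a,t \right)} = t \left(-1 + a\right)$ ($R{\left(a,t \right)} = \left(-1 + a\right) t = t \left(-1 + a\right)$)
$d = 14$ ($d = 7 + 7 = 14$)
$A{\left(Z \right)} = 0$ ($A{\left(Z \right)} = \left(Z + Z \left(-1 + Z\right)\right) \left(Z - Z\right) = \left(Z + Z \left(-1 + Z\right)\right) 0 = 0$)
$f{\left(c \right)} = 45 + c$ ($f{\left(c \right)} = \left(38 + \left(-7 + c\right)\right) + 14 = \left(31 + c\right) + 14 = 45 + c$)
$30265 + f{\left(A{\left(5 \right)} \right)} = 30265 + \left(45 + 0\right) = 30265 + 45 = 30310$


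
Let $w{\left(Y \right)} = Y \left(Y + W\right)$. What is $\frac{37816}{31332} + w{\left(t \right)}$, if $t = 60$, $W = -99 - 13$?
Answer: $- \frac{24429506}{7833} \approx -3118.8$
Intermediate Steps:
$W = -112$
$w{\left(Y \right)} = Y \left(-112 + Y\right)$ ($w{\left(Y \right)} = Y \left(Y - 112\right) = Y \left(-112 + Y\right)$)
$\frac{37816}{31332} + w{\left(t \right)} = \frac{37816}{31332} + 60 \left(-112 + 60\right) = 37816 \cdot \frac{1}{31332} + 60 \left(-52\right) = \frac{9454}{7833} - 3120 = - \frac{24429506}{7833}$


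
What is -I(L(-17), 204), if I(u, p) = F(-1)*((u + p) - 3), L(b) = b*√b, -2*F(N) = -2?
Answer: -201 + 17*I*√17 ≈ -201.0 + 70.093*I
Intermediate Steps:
F(N) = 1 (F(N) = -½*(-2) = 1)
L(b) = b^(3/2)
I(u, p) = -3 + p + u (I(u, p) = 1*((u + p) - 3) = 1*((p + u) - 3) = 1*(-3 + p + u) = -3 + p + u)
-I(L(-17), 204) = -(-3 + 204 + (-17)^(3/2)) = -(-3 + 204 - 17*I*√17) = -(201 - 17*I*√17) = -201 + 17*I*√17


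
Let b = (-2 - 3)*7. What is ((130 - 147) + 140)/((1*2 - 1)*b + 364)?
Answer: 123/329 ≈ 0.37386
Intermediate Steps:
b = -35 (b = -5*7 = -35)
((130 - 147) + 140)/((1*2 - 1)*b + 364) = ((130 - 147) + 140)/((1*2 - 1)*(-35) + 364) = (-17 + 140)/((2 - 1)*(-35) + 364) = 123/(1*(-35) + 364) = 123/(-35 + 364) = 123/329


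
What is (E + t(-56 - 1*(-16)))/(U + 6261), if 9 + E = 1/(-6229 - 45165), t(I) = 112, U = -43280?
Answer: -5293581/1902554486 ≈ -0.0027824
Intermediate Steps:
E = -462547/51394 (E = -9 + 1/(-6229 - 45165) = -9 + 1/(-51394) = -9 - 1/51394 = -462547/51394 ≈ -9.0000)
(E + t(-56 - 1*(-16)))/(U + 6261) = (-462547/51394 + 112)/(-43280 + 6261) = (5293581/51394)/(-37019) = (5293581/51394)*(-1/37019) = -5293581/1902554486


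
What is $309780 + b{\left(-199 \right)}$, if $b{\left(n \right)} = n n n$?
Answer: $-7570819$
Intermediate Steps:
$b{\left(n \right)} = n^{3}$ ($b{\left(n \right)} = n^{2} n = n^{3}$)
$309780 + b{\left(-199 \right)} = 309780 + \left(-199\right)^{3} = 309780 - 7880599 = -7570819$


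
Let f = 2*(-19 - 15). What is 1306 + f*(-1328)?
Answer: 91610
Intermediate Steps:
f = -68 (f = 2*(-34) = -68)
1306 + f*(-1328) = 1306 - 68*(-1328) = 1306 + 90304 = 91610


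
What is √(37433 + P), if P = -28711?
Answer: 7*√178 ≈ 93.392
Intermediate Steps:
√(37433 + P) = √(37433 - 28711) = √8722 = 7*√178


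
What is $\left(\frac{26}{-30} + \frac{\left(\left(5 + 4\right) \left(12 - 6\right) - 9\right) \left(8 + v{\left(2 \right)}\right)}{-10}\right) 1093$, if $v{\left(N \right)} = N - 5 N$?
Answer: $- \frac{14209}{15} \approx -947.27$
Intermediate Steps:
$v{\left(N \right)} = - 4 N$
$\left(\frac{26}{-30} + \frac{\left(\left(5 + 4\right) \left(12 - 6\right) - 9\right) \left(8 + v{\left(2 \right)}\right)}{-10}\right) 1093 = \left(\frac{26}{-30} + \frac{\left(\left(5 + 4\right) \left(12 - 6\right) - 9\right) \left(8 - 8\right)}{-10}\right) 1093 = \left(26 \left(- \frac{1}{30}\right) + \left(9 \cdot 6 - 9\right) \left(8 - 8\right) \left(- \frac{1}{10}\right)\right) 1093 = \left(- \frac{13}{15} + \left(54 - 9\right) 0 \left(- \frac{1}{10}\right)\right) 1093 = \left(- \frac{13}{15} + 45 \cdot 0 \left(- \frac{1}{10}\right)\right) 1093 = \left(- \frac{13}{15} + 0 \left(- \frac{1}{10}\right)\right) 1093 = \left(- \frac{13}{15} + 0\right) 1093 = \left(- \frac{13}{15}\right) 1093 = - \frac{14209}{15}$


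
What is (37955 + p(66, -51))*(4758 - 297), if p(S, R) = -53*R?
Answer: 181375338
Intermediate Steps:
(37955 + p(66, -51))*(4758 - 297) = (37955 - 53*(-51))*(4758 - 297) = (37955 + 2703)*4461 = 40658*4461 = 181375338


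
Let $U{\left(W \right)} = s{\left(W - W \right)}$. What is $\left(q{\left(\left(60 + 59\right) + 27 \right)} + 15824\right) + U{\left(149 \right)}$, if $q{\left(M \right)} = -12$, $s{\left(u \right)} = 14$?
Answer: $15826$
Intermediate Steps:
$U{\left(W \right)} = 14$
$\left(q{\left(\left(60 + 59\right) + 27 \right)} + 15824\right) + U{\left(149 \right)} = \left(-12 + 15824\right) + 14 = 15812 + 14 = 15826$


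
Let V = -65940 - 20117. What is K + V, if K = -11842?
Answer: -97899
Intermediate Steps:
V = -86057
K + V = -11842 - 86057 = -97899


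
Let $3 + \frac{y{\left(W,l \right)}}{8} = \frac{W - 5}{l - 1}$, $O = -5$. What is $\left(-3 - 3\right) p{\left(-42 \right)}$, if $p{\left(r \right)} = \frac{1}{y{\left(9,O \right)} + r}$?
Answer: $\frac{9}{107} \approx 0.084112$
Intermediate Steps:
$y{\left(W,l \right)} = -24 + \frac{8 \left(-5 + W\right)}{-1 + l}$ ($y{\left(W,l \right)} = -24 + 8 \frac{W - 5}{l - 1} = -24 + 8 \frac{-5 + W}{-1 + l} = -24 + \frac{8 \left(-5 + W\right)}{-1 + l}$)
$p{\left(r \right)} = \frac{1}{- \frac{88}{3} + r}$ ($p{\left(r \right)} = \frac{1}{\frac{8 \left(-2 + 9 - -15\right)}{-1 - 5} + r} = \frac{1}{\frac{8 \left(-2 + 9 + 15\right)}{-6} + r} = \frac{1}{8 \left(- \frac{1}{6}\right) 22 + r} = \frac{1}{- \frac{88}{3} + r}$)
$\left(-3 - 3\right) p{\left(-42 \right)} = \left(-3 - 3\right) \frac{3}{-88 + 3 \left(-42\right)} = \left(-3 - 3\right) \frac{3}{-88 - 126} = - 6 \frac{3}{-214} = - 6 \cdot 3 \left(- \frac{1}{214}\right) = \left(-6\right) \left(- \frac{3}{214}\right) = \frac{9}{107}$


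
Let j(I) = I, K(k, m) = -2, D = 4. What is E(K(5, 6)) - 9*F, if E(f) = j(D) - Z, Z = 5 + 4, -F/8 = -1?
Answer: -77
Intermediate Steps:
F = 8 (F = -8*(-1) = 8)
Z = 9
E(f) = -5 (E(f) = 4 - 1*9 = 4 - 9 = -5)
E(K(5, 6)) - 9*F = -5 - 9*8 = -5 - 72 = -77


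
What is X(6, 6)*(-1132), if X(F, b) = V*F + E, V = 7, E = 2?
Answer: -49808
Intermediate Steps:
X(F, b) = 2 + 7*F (X(F, b) = 7*F + 2 = 2 + 7*F)
X(6, 6)*(-1132) = (2 + 7*6)*(-1132) = (2 + 42)*(-1132) = 44*(-1132) = -49808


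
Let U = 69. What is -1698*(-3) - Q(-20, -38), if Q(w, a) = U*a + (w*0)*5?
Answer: 7716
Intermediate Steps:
Q(w, a) = 69*a (Q(w, a) = 69*a + (w*0)*5 = 69*a + 0*5 = 69*a + 0 = 69*a)
-1698*(-3) - Q(-20, -38) = -1698*(-3) - 69*(-38) = 5094 - 1*(-2622) = 5094 + 2622 = 7716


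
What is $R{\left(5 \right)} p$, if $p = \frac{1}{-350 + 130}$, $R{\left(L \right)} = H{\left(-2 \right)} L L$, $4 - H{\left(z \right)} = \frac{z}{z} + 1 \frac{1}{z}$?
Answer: $- \frac{35}{88} \approx -0.39773$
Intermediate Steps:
$H{\left(z \right)} = 3 - \frac{1}{z}$ ($H{\left(z \right)} = 4 - \left(\frac{z}{z} + 1 \frac{1}{z}\right) = 4 - \left(1 + \frac{1}{z}\right) = 3 - \frac{1}{z}$)
$R{\left(L \right)} = \frac{7 L^{2}}{2}$ ($R{\left(L \right)} = \left(3 - \frac{1}{-2}\right) L L = \left(3 - - \frac{1}{2}\right) L L = \left(3 + \frac{1}{2}\right) L L = \frac{7 L}{2} L = \frac{7 L^{2}}{2}$)
$p = - \frac{1}{220}$ ($p = \frac{1}{-220} = - \frac{1}{220} \approx -0.0045455$)
$R{\left(5 \right)} p = \frac{7 \cdot 5^{2}}{2} \left(- \frac{1}{220}\right) = \frac{7}{2} \cdot 25 \left(- \frac{1}{220}\right) = \frac{175}{2} \left(- \frac{1}{220}\right) = - \frac{35}{88}$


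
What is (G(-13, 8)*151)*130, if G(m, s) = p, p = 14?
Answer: 274820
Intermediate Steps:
G(m, s) = 14
(G(-13, 8)*151)*130 = (14*151)*130 = 2114*130 = 274820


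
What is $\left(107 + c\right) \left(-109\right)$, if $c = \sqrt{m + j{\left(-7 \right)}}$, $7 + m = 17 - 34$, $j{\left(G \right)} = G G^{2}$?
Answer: $-11663 - 109 i \sqrt{367} \approx -11663.0 - 2088.1 i$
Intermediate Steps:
$j{\left(G \right)} = G^{3}$
$m = -24$ ($m = -7 + \left(17 - 34\right) = -7 - 17 = -24$)
$c = i \sqrt{367}$ ($c = \sqrt{-24 + \left(-7\right)^{3}} = \sqrt{-24 - 343} = \sqrt{-367} = i \sqrt{367} \approx 19.157 i$)
$\left(107 + c\right) \left(-109\right) = \left(107 + i \sqrt{367}\right) \left(-109\right) = -11663 - 109 i \sqrt{367}$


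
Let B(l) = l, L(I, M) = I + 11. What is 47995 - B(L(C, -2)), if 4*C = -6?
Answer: 95971/2 ≈ 47986.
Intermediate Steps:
C = -3/2 (C = (1/4)*(-6) = -3/2 ≈ -1.5000)
L(I, M) = 11 + I
47995 - B(L(C, -2)) = 47995 - (11 - 3/2) = 47995 - 1*19/2 = 47995 - 19/2 = 95971/2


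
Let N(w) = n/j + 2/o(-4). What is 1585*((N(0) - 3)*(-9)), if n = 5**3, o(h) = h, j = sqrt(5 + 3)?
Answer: 99855/2 - 1783125*sqrt(2)/4 ≈ -5.8050e+5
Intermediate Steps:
j = 2*sqrt(2) (j = sqrt(8) = 2*sqrt(2) ≈ 2.8284)
n = 125
N(w) = -1/2 + 125*sqrt(2)/4 (N(w) = 125/((2*sqrt(2))) + 2/(-4) = 125*(sqrt(2)/4) + 2*(-1/4) = 125*sqrt(2)/4 - 1/2 = -1/2 + 125*sqrt(2)/4)
1585*((N(0) - 3)*(-9)) = 1585*(((-1/2 + 125*sqrt(2)/4) - 3)*(-9)) = 1585*((-7/2 + 125*sqrt(2)/4)*(-9)) = 1585*(63/2 - 1125*sqrt(2)/4) = 99855/2 - 1783125*sqrt(2)/4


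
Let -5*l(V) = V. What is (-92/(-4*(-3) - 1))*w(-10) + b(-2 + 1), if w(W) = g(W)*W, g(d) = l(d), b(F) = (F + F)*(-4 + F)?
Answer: 1950/11 ≈ 177.27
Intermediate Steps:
b(F) = 2*F*(-4 + F) (b(F) = (2*F)*(-4 + F) = 2*F*(-4 + F))
l(V) = -V/5
g(d) = -d/5
w(W) = -W**2/5 (w(W) = (-W/5)*W = -W**2/5)
(-92/(-4*(-3) - 1))*w(-10) + b(-2 + 1) = (-92/(-4*(-3) - 1))*(-1/5*(-10)**2) + 2*(-2 + 1)*(-4 + (-2 + 1)) = (-92/(12 - 1))*(-1/5*100) + 2*(-1)*(-4 - 1) = -92/11*(-20) + 2*(-1)*(-5) = -92*1/11*(-20) + 10 = -92/11*(-20) + 10 = 1840/11 + 10 = 1950/11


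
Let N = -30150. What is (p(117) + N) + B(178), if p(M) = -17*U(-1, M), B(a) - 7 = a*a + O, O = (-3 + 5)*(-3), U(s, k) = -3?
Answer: 1586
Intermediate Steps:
O = -6 (O = 2*(-3) = -6)
B(a) = 1 + a² (B(a) = 7 + (a*a - 6) = 7 + (a² - 6) = 7 + (-6 + a²) = 1 + a²)
p(M) = 51 (p(M) = -17*(-3) = 51)
(p(117) + N) + B(178) = (51 - 30150) + (1 + 178²) = -30099 + (1 + 31684) = -30099 + 31685 = 1586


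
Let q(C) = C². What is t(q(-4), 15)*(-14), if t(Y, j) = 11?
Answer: -154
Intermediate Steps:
t(q(-4), 15)*(-14) = 11*(-14) = -154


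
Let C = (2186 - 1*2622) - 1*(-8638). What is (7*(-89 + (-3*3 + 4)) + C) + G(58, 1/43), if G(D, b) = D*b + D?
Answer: 326944/43 ≈ 7603.4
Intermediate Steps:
G(D, b) = D + D*b
C = 8202 (C = (2186 - 2622) + 8638 = -436 + 8638 = 8202)
(7*(-89 + (-3*3 + 4)) + C) + G(58, 1/43) = (7*(-89 + (-3*3 + 4)) + 8202) + 58*(1 + 1/43) = (7*(-89 + (-9 + 4)) + 8202) + 58*(1 + 1/43) = (7*(-89 - 5) + 8202) + 58*(44/43) = (7*(-94) + 8202) + 2552/43 = (-658 + 8202) + 2552/43 = 7544 + 2552/43 = 326944/43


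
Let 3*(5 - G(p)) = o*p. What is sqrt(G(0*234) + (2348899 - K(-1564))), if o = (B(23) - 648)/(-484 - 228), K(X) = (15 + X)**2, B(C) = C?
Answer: I*sqrt(50497) ≈ 224.72*I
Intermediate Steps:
o = 625/712 (o = (23 - 648)/(-484 - 228) = -625/(-712) = -625*(-1/712) = 625/712 ≈ 0.87781)
G(p) = 5 - 625*p/2136
sqrt(G(0*234) + (2348899 - K(-1564))) = sqrt((5 - 0*234) + (2348899 - (15 - 1564)**2)) = sqrt((5 - 625/2136*0) + (2348899 - 1*(-1549)**2)) = sqrt((5 + 0) + (2348899 - 1*2399401)) = sqrt(5 + (2348899 - 2399401)) = sqrt(5 - 50502) = sqrt(-50497) = I*sqrt(50497)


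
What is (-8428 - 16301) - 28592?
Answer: -53321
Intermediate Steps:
(-8428 - 16301) - 28592 = -24729 - 28592 = -53321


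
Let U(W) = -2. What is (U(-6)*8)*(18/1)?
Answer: -288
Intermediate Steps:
(U(-6)*8)*(18/1) = (-2*8)*(18/1) = -288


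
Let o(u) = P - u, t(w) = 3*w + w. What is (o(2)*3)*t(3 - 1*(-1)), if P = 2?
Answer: 0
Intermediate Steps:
t(w) = 4*w
o(u) = 2 - u
(o(2)*3)*t(3 - 1*(-1)) = ((2 - 1*2)*3)*(4*(3 - 1*(-1))) = ((2 - 2)*3)*(4*(3 + 1)) = (0*3)*(4*4) = 0*16 = 0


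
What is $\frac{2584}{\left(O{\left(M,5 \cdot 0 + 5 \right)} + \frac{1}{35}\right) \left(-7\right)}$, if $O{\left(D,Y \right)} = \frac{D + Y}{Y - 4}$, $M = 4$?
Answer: $- \frac{3230}{79} \approx -40.886$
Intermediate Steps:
$O{\left(D,Y \right)} = \frac{D + Y}{-4 + Y}$
$\frac{2584}{\left(O{\left(M,5 \cdot 0 + 5 \right)} + \frac{1}{35}\right) \left(-7\right)} = \frac{2584}{\left(\frac{4 + \left(5 \cdot 0 + 5\right)}{-4 + \left(5 \cdot 0 + 5\right)} + \frac{1}{35}\right) \left(-7\right)} = \frac{2584}{\left(\frac{4 + \left(0 + 5\right)}{-4 + \left(0 + 5\right)} + \frac{1}{35}\right) \left(-7\right)} = \frac{2584}{\left(\frac{4 + 5}{-4 + 5} + \frac{1}{35}\right) \left(-7\right)} = \frac{2584}{\left(1^{-1} \cdot 9 + \frac{1}{35}\right) \left(-7\right)} = \frac{2584}{\left(1 \cdot 9 + \frac{1}{35}\right) \left(-7\right)} = \frac{2584}{\left(9 + \frac{1}{35}\right) \left(-7\right)} = \frac{2584}{\frac{316}{35} \left(-7\right)} = \frac{2584}{- \frac{316}{5}} = 2584 \left(- \frac{5}{316}\right) = - \frac{3230}{79}$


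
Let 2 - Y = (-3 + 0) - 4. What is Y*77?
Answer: 693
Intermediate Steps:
Y = 9 (Y = 2 - ((-3 + 0) - 4) = 2 - (-3 - 4) = 2 - 1*(-7) = 2 + 7 = 9)
Y*77 = 9*77 = 693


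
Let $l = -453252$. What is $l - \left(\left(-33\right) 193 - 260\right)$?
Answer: $-446623$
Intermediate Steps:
$l - \left(\left(-33\right) 193 - 260\right) = -453252 - \left(\left(-33\right) 193 - 260\right) = -453252 - \left(-6369 - 260\right) = -453252 - -6629 = -453252 + 6629 = -446623$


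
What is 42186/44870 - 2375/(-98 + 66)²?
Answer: -31683893/22973440 ≈ -1.3792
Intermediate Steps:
42186/44870 - 2375/(-98 + 66)² = 42186*(1/44870) - 2375/((-32)²) = 21093/22435 - 2375/1024 = -31683893/22973440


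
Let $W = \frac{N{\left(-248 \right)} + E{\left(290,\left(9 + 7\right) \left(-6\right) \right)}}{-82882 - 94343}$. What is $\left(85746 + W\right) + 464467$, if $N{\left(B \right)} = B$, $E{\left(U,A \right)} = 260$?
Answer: $\frac{32503832971}{59075} \approx 5.5021 \cdot 10^{5}$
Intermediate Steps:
$W = - \frac{4}{59075}$ ($W = \frac{-248 + 260}{-82882 - 94343} = \frac{12}{-177225} = 12 \left(- \frac{1}{177225}\right) = - \frac{4}{59075} \approx -6.7711 \cdot 10^{-5}$)
$\left(85746 + W\right) + 464467 = \left(85746 - \frac{4}{59075}\right) + 464467 = \frac{5065444946}{59075} + 464467 = \frac{32503832971}{59075}$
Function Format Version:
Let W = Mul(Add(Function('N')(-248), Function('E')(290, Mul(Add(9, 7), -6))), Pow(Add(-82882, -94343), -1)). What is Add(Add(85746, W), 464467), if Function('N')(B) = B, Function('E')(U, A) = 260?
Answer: Rational(32503832971, 59075) ≈ 5.5021e+5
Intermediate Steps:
W = Rational(-4, 59075) (W = Mul(Add(-248, 260), Pow(Add(-82882, -94343), -1)) = Mul(12, Pow(-177225, -1)) = Mul(12, Rational(-1, 177225)) = Rational(-4, 59075) ≈ -6.7711e-5)
Add(Add(85746, W), 464467) = Add(Add(85746, Rational(-4, 59075)), 464467) = Add(Rational(5065444946, 59075), 464467) = Rational(32503832971, 59075)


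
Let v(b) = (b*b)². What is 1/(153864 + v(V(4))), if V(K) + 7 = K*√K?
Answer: 1/153865 ≈ 6.4992e-6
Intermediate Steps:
V(K) = -7 + K^(3/2) (V(K) = -7 + K*√K = -7 + K^(3/2))
v(b) = b⁴ (v(b) = (b²)² = b⁴)
1/(153864 + v(V(4))) = 1/(153864 + (-7 + 4^(3/2))⁴) = 1/(153864 + (-7 + 8)⁴) = 1/(153864 + 1⁴) = 1/(153864 + 1) = 1/153865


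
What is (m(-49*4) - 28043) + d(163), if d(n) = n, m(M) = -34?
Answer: -27914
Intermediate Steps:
(m(-49*4) - 28043) + d(163) = (-34 - 28043) + 163 = -28077 + 163 = -27914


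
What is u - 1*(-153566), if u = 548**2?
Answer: 453870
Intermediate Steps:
u = 300304
u - 1*(-153566) = 300304 - 1*(-153566) = 300304 + 153566 = 453870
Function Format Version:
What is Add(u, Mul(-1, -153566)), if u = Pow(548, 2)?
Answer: 453870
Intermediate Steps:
u = 300304
Add(u, Mul(-1, -153566)) = Add(300304, Mul(-1, -153566)) = Add(300304, 153566) = 453870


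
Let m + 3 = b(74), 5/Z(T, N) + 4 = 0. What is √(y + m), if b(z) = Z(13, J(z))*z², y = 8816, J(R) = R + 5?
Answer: 4*√123 ≈ 44.362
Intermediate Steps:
J(R) = 5 + R
Z(T, N) = -5/4 (Z(T, N) = 5/(-4 + 0) = 5/(-4) = 5*(-¼) = -5/4)
b(z) = -5*z²/4
m = -6848 (m = -3 - 5/4*74² = -3 - 5/4*5476 = -3 - 6845 = -6848)
√(y + m) = √(8816 - 6848) = √1968 = 4*√123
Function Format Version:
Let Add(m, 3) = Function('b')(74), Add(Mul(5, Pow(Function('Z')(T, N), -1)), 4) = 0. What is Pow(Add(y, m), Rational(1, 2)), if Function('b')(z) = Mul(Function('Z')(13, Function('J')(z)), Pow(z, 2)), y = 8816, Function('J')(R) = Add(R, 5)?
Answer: Mul(4, Pow(123, Rational(1, 2))) ≈ 44.362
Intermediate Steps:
Function('J')(R) = Add(5, R)
Function('Z')(T, N) = Rational(-5, 4) (Function('Z')(T, N) = Mul(5, Pow(Add(-4, 0), -1)) = Mul(5, Pow(-4, -1)) = Mul(5, Rational(-1, 4)) = Rational(-5, 4))
Function('b')(z) = Mul(Rational(-5, 4), Pow(z, 2))
m = -6848 (m = Add(-3, Mul(Rational(-5, 4), Pow(74, 2))) = Add(-3, Mul(Rational(-5, 4), 5476)) = Add(-3, -6845) = -6848)
Pow(Add(y, m), Rational(1, 2)) = Pow(Add(8816, -6848), Rational(1, 2)) = Pow(1968, Rational(1, 2)) = Mul(4, Pow(123, Rational(1, 2)))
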